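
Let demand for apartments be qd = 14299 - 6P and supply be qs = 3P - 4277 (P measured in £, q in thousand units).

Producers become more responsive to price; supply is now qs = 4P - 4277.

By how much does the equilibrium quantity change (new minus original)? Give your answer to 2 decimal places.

+1238.40

Initially, 14299 - 6P = 3P - 4277, so 18576 = 9P and P = 2064, q = 1915.
With the change applied: demand qd = 14299 - 6P, supply qs = 4P - 4277.
Setting them equal: 14299 - 6P = 4P - 4277 → 18576 = 10P, so P = 1857.6 and q = 3153.4.
Δq = 3153.4 − 1915 = +1238.40.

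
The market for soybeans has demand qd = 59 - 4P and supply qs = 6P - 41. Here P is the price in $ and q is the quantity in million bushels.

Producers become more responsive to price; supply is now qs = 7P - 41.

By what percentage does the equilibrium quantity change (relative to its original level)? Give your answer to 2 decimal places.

Before the shock: 59 - 4P = 6P - 41 ⇒ 100 = 10P ⇒ P = 10, q = 19.
After the shift, demand is qd = 59 - 4P and supply is qs = 7P - 41.
Clearing the new market: 59 - 4P = 7P - 41, so P = 100/11 ≈ 9.0909 and q = 249/11 ≈ 22.6364.
%Δq = (22.6364 − 19) / 19 × 100 = +19.14%.

+19.14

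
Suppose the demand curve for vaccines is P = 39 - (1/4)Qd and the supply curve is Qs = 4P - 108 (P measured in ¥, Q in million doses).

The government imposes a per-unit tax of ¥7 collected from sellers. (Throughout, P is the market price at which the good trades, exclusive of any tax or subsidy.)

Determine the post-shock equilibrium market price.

Solve the original market: 156 - 4P = 4P - 108, hence P = 33 and Q = 24.
Since sellers keep the price net of the tax, the effective supply curve becomes Qs = 4P - 136.
Equate the new curves: 156 - 4P = 4P - 136, giving 292 = 8P, P = 36.5, Q = 10.

36.5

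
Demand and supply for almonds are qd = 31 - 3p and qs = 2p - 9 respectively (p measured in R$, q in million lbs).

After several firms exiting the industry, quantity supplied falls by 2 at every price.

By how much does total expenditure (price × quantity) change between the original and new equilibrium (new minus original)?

-7.28

Before the shock: 31 - 3p = 2p - 9 ⇒ 40 = 5p ⇒ p = 8, q = 7.
After the shift, demand is qd = 31 - 3p and supply is qs = 2p - 11.
Setting them equal: 31 - 3p = 2p - 11 → 42 = 5p, so p = 8.4 and q = 5.8.
Expenditure moves from 8×7 = 56 to 8.4×5.8 = 48.72; change = -7.28.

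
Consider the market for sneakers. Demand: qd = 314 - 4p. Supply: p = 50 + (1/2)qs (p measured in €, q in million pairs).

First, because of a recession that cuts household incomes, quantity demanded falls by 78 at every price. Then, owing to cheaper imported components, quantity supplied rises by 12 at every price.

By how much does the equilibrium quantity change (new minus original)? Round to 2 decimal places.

Solve the original market: 314 - 4p = 2p - 100, hence p = 69 and q = 38.
The shock moves the curves to qd = 236 - 4p and qs = 2p - 88.
Setting them equal: 236 - 4p = 2p - 88 → 324 = 6p, so p = 54 and q = 20.
Δq = 20 − 38 = -18.00.

-18.00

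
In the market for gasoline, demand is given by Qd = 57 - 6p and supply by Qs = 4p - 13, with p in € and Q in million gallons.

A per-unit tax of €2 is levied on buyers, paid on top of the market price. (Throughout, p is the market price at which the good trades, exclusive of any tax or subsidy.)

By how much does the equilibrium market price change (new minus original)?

Original equilibrium: 57 - 6p = 4p - 13 gives 70 = 10p, so p = 7 and Q = 15.
Since buyers pay the price plus the tax, the effective demand curve becomes Qd = 45 - 6p.
Setting them equal: 45 - 6p = 4p - 13 → 58 = 10p, so p = 5.8 and Q = 10.2.
Δp = 5.8 − 7 = -1.2.

-1.2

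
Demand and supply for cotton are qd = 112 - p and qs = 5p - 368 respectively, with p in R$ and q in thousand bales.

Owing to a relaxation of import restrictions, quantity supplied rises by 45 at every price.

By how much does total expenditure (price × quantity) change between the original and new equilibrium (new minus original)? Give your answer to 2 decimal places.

Solve the original market: 112 - p = 5p - 368, hence p = 80 and q = 32.
With the change applied: demand qd = 112 - p, supply qs = 5p - 323.
Clearing the new market: 112 - p = 5p - 323, so p = 72.5 and q = 39.5.
Expenditure moves from 80×32 = 2560 to 72.5×39.5 = 2863.75; change = +303.75.

+303.75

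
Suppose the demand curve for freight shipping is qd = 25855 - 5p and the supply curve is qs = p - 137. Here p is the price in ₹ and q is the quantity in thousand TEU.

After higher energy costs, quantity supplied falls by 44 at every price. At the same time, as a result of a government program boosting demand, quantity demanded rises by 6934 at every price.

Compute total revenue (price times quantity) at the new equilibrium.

Solve the original market: 25855 - 5p = p - 137, hence p = 4332 and q = 4195.
With the change applied: demand qd = 32789 - 5p, supply qs = p - 181.
Equate the new curves: 32789 - 5p = p - 181, giving 32970 = 6p, p = 5495, q = 5314.
New expenditure = 5495 × 5314 = 29200430.

29200430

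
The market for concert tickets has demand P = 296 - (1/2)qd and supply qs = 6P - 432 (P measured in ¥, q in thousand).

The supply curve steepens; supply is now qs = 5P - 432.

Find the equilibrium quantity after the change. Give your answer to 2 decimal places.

299.43

Initially, 592 - 2P = 6P - 432, so 1024 = 8P and P = 128, q = 336.
With the change applied: demand qd = 592 - 2P, supply qs = 5P - 432.
New equilibrium: 592 - 2P = 5P - 432 ⇒ 1024 = 7P ⇒ P = 1024/7 ≈ 146.2857, q = 2096/7 ≈ 299.4286.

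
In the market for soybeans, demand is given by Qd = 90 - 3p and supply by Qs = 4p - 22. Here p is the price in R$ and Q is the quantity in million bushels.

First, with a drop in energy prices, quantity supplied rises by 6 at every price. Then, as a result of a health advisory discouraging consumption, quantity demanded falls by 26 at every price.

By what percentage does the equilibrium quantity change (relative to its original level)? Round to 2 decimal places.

-29.25

Initially, 90 - 3p = 4p - 22, so 112 = 7p and p = 16, Q = 42.
With the change applied: demand Qd = 64 - 3p, supply Qs = 4p - 16.
Equate the new curves: 64 - 3p = 4p - 16, giving 80 = 7p, p = 80/7 ≈ 11.4286, Q = 208/7 ≈ 29.7143.
%ΔQ = (29.7143 − 42) / 42 × 100 = -29.25%.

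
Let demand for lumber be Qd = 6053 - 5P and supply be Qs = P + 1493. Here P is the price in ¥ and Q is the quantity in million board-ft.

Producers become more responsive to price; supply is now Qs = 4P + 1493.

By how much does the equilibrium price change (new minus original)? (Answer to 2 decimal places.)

Solve the original market: 6053 - 5P = P + 1493, hence P = 760 and Q = 2253.
With the change applied: demand Qd = 6053 - 5P, supply Qs = 4P + 1493.
Setting them equal: 6053 - 5P = 4P + 1493 → 4560 = 9P, so P = 1520/3 ≈ 506.6667 and Q = 10559/3 ≈ 3519.6667.
ΔP = 506.6667 − 760 = -253.33.

-253.33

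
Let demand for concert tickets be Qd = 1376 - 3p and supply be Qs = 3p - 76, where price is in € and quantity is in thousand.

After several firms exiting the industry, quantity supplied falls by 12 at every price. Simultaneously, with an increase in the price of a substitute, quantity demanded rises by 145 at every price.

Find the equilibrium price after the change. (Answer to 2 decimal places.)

Initially, 1376 - 3p = 3p - 76, so 1452 = 6p and p = 242, Q = 650.
With the change applied: demand Qd = 1521 - 3p, supply Qs = 3p - 88.
Setting them equal: 1521 - 3p = 3p - 88 → 1609 = 6p, so p = 1609/6 ≈ 268.1667 and Q = 716.5.

268.17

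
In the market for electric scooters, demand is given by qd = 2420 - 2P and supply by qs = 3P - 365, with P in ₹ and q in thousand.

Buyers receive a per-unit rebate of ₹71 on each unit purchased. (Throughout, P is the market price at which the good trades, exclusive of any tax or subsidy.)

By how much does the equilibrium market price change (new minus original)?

Solve the original market: 2420 - 2P = 3P - 365, hence P = 557 and q = 1306.
Since buyers' out-of-pocket price is the market price minus the rebate, the effective demand curve becomes qd = 2562 - 2P.
Clearing the new market: 2562 - 2P = 3P - 365, so P = 585.4 and q = 1391.2.
ΔP = 585.4 − 557 = +28.4.

+28.4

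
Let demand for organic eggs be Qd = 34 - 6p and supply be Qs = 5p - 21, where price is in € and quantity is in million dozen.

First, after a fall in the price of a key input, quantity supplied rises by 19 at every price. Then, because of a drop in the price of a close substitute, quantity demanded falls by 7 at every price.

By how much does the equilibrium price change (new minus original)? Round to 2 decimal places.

-2.36

Solve the original market: 34 - 6p = 5p - 21, hence p = 5 and Q = 4.
The new curves are Qd = 27 - 6p (demand) and Qs = 5p - 2 (supply).
New equilibrium: 27 - 6p = 5p - 2 ⇒ 29 = 11p ⇒ p = 29/11 ≈ 2.6364, Q = 123/11 ≈ 11.1818.
Δp = 2.6364 − 5 = -2.36.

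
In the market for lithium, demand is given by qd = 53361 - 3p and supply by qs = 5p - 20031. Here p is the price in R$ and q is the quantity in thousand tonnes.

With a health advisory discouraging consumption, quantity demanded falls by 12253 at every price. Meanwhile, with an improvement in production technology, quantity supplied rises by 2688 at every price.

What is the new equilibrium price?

7306.375

Solve the original market: 53361 - 3p = 5p - 20031, hence p = 9174 and q = 25839.
After the shift, demand is qd = 41108 - 3p and supply is qs = 5p - 17343.
Clearing the new market: 41108 - 3p = 5p - 17343, so p = 7306.375 and q = 19188.875.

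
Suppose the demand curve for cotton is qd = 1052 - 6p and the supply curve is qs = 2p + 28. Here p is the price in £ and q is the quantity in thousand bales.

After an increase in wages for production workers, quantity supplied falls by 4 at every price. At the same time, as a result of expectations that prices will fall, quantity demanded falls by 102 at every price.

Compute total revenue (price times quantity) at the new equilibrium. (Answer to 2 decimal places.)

Solve the original market: 1052 - 6p = 2p + 28, hence p = 128 and q = 284.
After the shift, demand is qd = 950 - 6p and supply is qs = 2p + 24.
Clearing the new market: 950 - 6p = 2p + 24, so p = 115.75 and q = 255.5.
New expenditure = 115.75 × 255.5 = 29574.13.

29574.13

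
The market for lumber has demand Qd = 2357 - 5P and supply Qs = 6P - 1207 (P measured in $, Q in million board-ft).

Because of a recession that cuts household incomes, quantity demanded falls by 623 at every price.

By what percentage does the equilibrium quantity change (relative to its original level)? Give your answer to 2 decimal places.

Original equilibrium: 2357 - 5P = 6P - 1207 gives 3564 = 11P, so P = 324 and Q = 737.
The new curves are Qd = 1734 - 5P (demand) and Qs = 6P - 1207 (supply).
Equate the new curves: 1734 - 5P = 6P - 1207, giving 2941 = 11P, P = 2941/11 ≈ 267.3636, Q = 4369/11 ≈ 397.1818.
%ΔQ = (397.1818 − 737) / 737 × 100 = -46.11%.

-46.11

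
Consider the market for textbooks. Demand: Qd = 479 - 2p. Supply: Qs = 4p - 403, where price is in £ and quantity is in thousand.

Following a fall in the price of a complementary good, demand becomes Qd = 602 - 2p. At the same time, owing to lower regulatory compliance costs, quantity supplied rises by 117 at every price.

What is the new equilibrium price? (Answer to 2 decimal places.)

148.00

Before the shock: 479 - 2p = 4p - 403 ⇒ 882 = 6p ⇒ p = 147, Q = 185.
The new curves are Qd = 602 - 2p (demand) and Qs = 4p - 286 (supply).
Setting them equal: 602 - 2p = 4p - 286 → 888 = 6p, so p = 148 and Q = 306.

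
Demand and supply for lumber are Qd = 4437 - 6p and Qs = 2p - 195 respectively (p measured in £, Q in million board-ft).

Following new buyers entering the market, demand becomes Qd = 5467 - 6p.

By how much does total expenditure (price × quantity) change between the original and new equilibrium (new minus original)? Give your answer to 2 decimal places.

+306231.88

Before the shock: 4437 - 6p = 2p - 195 ⇒ 4632 = 8p ⇒ p = 579, Q = 963.
After the shift, demand is Qd = 5467 - 6p and supply is Qs = 2p - 195.
New equilibrium: 5467 - 6p = 2p - 195 ⇒ 5662 = 8p ⇒ p = 707.75, Q = 1220.5.
Expenditure moves from 579×963 = 557577 to 707.75×1220.5 = 863808.875; change = +306231.88.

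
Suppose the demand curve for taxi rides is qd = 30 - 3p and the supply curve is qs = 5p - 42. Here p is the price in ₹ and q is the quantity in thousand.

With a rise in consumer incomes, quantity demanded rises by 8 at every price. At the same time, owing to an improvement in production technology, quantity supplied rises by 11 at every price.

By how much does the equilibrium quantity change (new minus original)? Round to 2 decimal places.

+9.13

Solve the original market: 30 - 3p = 5p - 42, hence p = 9 and q = 3.
The shock moves the curves to qd = 38 - 3p and qs = 5p - 31.
Clearing the new market: 38 - 3p = 5p - 31, so p = 8.625 and q = 12.125.
Δq = 12.125 − 3 = +9.13.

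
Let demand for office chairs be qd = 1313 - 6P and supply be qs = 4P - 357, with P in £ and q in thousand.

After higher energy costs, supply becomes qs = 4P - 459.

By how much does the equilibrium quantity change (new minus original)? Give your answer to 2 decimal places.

Initially, 1313 - 6P = 4P - 357, so 1670 = 10P and P = 167, q = 311.
The new curves are qd = 1313 - 6P (demand) and qs = 4P - 459 (supply).
Equate the new curves: 1313 - 6P = 4P - 459, giving 1772 = 10P, P = 177.2, q = 249.8.
Δq = 249.8 − 311 = -61.20.

-61.20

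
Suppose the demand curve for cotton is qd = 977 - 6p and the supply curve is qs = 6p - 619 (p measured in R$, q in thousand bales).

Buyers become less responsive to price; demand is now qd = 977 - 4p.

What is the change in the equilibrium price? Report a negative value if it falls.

Solve the original market: 977 - 6p = 6p - 619, hence p = 133 and q = 179.
After the shift, demand is qd = 977 - 4p and supply is qs = 6p - 619.
Equate the new curves: 977 - 4p = 6p - 619, giving 1596 = 10p, p = 159.6, q = 338.6.
Δp = 159.6 − 133 = +26.6.

+26.6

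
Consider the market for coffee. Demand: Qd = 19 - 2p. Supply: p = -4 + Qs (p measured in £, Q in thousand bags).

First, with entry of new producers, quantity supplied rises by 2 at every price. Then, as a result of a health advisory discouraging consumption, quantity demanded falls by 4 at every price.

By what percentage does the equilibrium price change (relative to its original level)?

-40

Solve the original market: 19 - 2p = p + 4, hence p = 5 and Q = 9.
The new curves are Qd = 15 - 2p (demand) and Qs = p + 6 (supply).
Equate the new curves: 15 - 2p = p + 6, giving 9 = 3p, p = 3, Q = 9.
%Δp = (3 − 5) / 5 × 100 = -40%.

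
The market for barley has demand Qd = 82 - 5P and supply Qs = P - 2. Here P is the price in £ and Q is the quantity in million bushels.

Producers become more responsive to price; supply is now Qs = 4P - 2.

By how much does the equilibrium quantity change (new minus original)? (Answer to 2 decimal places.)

+23.33

Initially, 82 - 5P = P - 2, so 84 = 6P and P = 14, Q = 12.
The shock moves the curves to Qd = 82 - 5P and Qs = 4P - 2.
New equilibrium: 82 - 5P = 4P - 2 ⇒ 84 = 9P ⇒ P = 28/3 ≈ 9.3333, Q = 106/3 ≈ 35.3333.
ΔQ = 35.3333 − 12 = +23.33.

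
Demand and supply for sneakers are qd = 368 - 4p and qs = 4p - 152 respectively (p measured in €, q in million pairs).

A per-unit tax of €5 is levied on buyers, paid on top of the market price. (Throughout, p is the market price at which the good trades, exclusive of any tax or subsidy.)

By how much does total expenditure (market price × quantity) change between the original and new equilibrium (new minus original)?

Original equilibrium: 368 - 4p = 4p - 152 gives 520 = 8p, so p = 65 and q = 108.
Since buyers pay the price plus the tax, the effective demand curve becomes qd = 348 - 4p.
Equate the new curves: 348 - 4p = 4p - 152, giving 500 = 8p, p = 62.5, q = 98.
Expenditure moves from 65×108 = 7020 to 62.5×98 = 6125; change = -895.

-895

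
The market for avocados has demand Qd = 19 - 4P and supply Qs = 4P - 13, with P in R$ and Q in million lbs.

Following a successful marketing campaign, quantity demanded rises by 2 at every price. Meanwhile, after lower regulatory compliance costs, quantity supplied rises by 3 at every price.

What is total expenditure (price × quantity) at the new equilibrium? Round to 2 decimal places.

Solve the original market: 19 - 4P = 4P - 13, hence P = 4 and Q = 3.
After the shift, demand is Qd = 21 - 4P and supply is Qs = 4P - 10.
New equilibrium: 21 - 4P = 4P - 10 ⇒ 31 = 8P ⇒ P = 3.875, Q = 5.5.
New expenditure = 3.875 × 5.5 = 21.31.

21.31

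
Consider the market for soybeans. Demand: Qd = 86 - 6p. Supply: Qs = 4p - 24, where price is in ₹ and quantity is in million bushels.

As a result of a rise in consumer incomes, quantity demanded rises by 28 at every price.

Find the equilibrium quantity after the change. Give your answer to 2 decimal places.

31.20

Initially, 86 - 6p = 4p - 24, so 110 = 10p and p = 11, Q = 20.
The shock moves the curves to Qd = 114 - 6p and Qs = 4p - 24.
New equilibrium: 114 - 6p = 4p - 24 ⇒ 138 = 10p ⇒ p = 13.8, Q = 31.2.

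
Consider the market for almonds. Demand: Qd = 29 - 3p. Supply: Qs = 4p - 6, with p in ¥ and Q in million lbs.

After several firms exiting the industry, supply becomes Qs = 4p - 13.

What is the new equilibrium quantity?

Initially, 29 - 3p = 4p - 6, so 35 = 7p and p = 5, Q = 14.
After the shift, demand is Qd = 29 - 3p and supply is Qs = 4p - 13.
Equate the new curves: 29 - 3p = 4p - 13, giving 42 = 7p, p = 6, Q = 11.

11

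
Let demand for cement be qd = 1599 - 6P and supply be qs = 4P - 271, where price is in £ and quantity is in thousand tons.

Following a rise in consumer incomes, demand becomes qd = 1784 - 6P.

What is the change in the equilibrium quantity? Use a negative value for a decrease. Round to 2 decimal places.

Before the shock: 1599 - 6P = 4P - 271 ⇒ 1870 = 10P ⇒ P = 187, q = 477.
With the change applied: demand qd = 1784 - 6P, supply qs = 4P - 271.
Clearing the new market: 1784 - 6P = 4P - 271, so P = 205.5 and q = 551.
Δq = 551 − 477 = +74.00.

+74.00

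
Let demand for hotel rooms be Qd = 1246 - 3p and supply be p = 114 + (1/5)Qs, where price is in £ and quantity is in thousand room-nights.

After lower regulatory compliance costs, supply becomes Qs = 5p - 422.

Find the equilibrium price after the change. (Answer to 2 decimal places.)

208.50

Original equilibrium: 1246 - 3p = 5p - 570 gives 1816 = 8p, so p = 227 and Q = 565.
The new curves are Qd = 1246 - 3p (demand) and Qs = 5p - 422 (supply).
Clearing the new market: 1246 - 3p = 5p - 422, so p = 208.5 and Q = 620.5.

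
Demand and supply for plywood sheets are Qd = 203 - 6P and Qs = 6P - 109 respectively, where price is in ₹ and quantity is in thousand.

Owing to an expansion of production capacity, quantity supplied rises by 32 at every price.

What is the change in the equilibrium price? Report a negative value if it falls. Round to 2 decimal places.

-2.67

Initially, 203 - 6P = 6P - 109, so 312 = 12P and P = 26, Q = 47.
After the shift, demand is Qd = 203 - 6P and supply is Qs = 6P - 77.
New equilibrium: 203 - 6P = 6P - 77 ⇒ 280 = 12P ⇒ P = 70/3 ≈ 23.3333, Q = 63.
ΔP = 23.3333 − 26 = -2.67.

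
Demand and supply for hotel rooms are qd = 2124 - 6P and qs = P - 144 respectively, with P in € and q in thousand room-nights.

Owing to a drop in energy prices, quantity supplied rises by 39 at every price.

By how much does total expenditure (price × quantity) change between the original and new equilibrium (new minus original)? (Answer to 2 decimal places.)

Initially, 2124 - 6P = P - 144, so 2268 = 7P and P = 324, q = 180.
With the change applied: demand qd = 2124 - 6P, supply qs = P - 105.
Equate the new curves: 2124 - 6P = P - 105, giving 2229 = 7P, P = 2229/7 ≈ 318.4286, q = 1494/7 ≈ 213.4286.
Expenditure moves from 324×180 = 58320 to 318.4286×213.4286 = 67961.7551; change = +9641.76.

+9641.76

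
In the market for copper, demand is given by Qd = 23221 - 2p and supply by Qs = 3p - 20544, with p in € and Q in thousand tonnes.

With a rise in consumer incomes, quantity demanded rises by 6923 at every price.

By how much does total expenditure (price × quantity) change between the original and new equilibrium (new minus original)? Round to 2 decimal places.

Original equilibrium: 23221 - 2p = 3p - 20544 gives 43765 = 5p, so p = 8753 and Q = 5715.
The new curves are Qd = 30144 - 2p (demand) and Qs = 3p - 20544 (supply).
Equate the new curves: 30144 - 2p = 3p - 20544, giving 50688 = 5p, p = 10137.6, Q = 9868.8.
Expenditure moves from 8753×5715 = 50023395 to 10137.6×9868.8 = 100045946.88; change = +50022551.88.

+50022551.88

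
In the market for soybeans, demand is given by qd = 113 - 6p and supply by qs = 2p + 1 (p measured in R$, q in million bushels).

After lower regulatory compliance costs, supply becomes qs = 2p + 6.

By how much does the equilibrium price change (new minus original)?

-0.625

Original equilibrium: 113 - 6p = 2p + 1 gives 112 = 8p, so p = 14 and q = 29.
The new curves are qd = 113 - 6p (demand) and qs = 2p + 6 (supply).
Setting them equal: 113 - 6p = 2p + 6 → 107 = 8p, so p = 13.375 and q = 32.75.
Δp = 13.375 − 14 = -0.625.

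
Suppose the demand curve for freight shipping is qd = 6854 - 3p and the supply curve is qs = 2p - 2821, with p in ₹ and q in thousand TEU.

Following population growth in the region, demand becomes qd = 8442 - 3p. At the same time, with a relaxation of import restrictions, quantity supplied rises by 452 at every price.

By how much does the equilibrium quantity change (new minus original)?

Before the shock: 6854 - 3p = 2p - 2821 ⇒ 9675 = 5p ⇒ p = 1935, q = 1049.
The new curves are qd = 8442 - 3p (demand) and qs = 2p - 2369 (supply).
Clearing the new market: 8442 - 3p = 2p - 2369, so p = 2162.2 and q = 1955.4.
Δq = 1955.4 − 1049 = +906.4.

+906.4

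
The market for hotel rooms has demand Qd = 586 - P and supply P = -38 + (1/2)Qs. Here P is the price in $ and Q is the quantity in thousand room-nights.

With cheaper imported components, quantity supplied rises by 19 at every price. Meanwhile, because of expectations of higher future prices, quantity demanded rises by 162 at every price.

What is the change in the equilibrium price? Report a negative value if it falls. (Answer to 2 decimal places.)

+47.67

Original equilibrium: 586 - P = 2P + 76 gives 510 = 3P, so P = 170 and Q = 416.
With the change applied: demand Qd = 748 - P, supply Qs = 2P + 95.
Setting them equal: 748 - P = 2P + 95 → 653 = 3P, so P = 653/3 ≈ 217.6667 and Q = 1591/3 ≈ 530.3333.
ΔP = 217.6667 − 170 = +47.67.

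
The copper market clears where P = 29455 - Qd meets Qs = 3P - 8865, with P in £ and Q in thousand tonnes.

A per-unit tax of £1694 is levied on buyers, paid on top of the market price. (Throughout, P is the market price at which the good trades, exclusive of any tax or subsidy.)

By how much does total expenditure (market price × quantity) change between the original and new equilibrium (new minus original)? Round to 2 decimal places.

Original equilibrium: 29455 - P = 3P - 8865 gives 38320 = 4P, so P = 9580 and Q = 19875.
Since buyers pay the price plus the tax, the effective demand curve becomes Qd = 27761 - P.
Setting them equal: 27761 - P = 3P - 8865 → 36626 = 4P, so P = 9156.5 and Q = 18604.5.
Expenditure moves from 9580×19875 = 190402500 to 9156.5×18604.5 = 170352104.25; change = -20050395.75.

-20050395.75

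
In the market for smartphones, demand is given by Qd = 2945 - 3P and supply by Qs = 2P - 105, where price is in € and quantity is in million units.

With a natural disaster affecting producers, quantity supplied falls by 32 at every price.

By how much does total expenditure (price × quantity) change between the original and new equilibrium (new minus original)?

-4698.88

Solve the original market: 2945 - 3P = 2P - 105, hence P = 610 and Q = 1115.
The shock moves the curves to Qd = 2945 - 3P and Qs = 2P - 137.
New equilibrium: 2945 - 3P = 2P - 137 ⇒ 3082 = 5P ⇒ P = 616.4, Q = 1095.8.
Expenditure moves from 610×1115 = 680150 to 616.4×1095.8 = 675451.12; change = -4698.88.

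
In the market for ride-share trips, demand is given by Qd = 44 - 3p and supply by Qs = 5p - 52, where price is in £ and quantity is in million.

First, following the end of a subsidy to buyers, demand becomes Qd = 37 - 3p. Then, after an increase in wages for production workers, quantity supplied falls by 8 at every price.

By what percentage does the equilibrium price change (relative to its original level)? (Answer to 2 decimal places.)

Initially, 44 - 3p = 5p - 52, so 96 = 8p and p = 12, Q = 8.
The new curves are Qd = 37 - 3p (demand) and Qs = 5p - 60 (supply).
Setting them equal: 37 - 3p = 5p - 60 → 97 = 8p, so p = 12.125 and Q = 0.625.
%Δp = (12.125 − 12) / 12 × 100 = +1.04%.

+1.04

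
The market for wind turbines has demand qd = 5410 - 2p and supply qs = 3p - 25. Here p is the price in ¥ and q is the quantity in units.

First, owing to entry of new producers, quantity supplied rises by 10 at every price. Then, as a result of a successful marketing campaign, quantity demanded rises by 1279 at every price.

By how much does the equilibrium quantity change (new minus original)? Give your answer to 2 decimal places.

Original equilibrium: 5410 - 2p = 3p - 25 gives 5435 = 5p, so p = 1087 and q = 3236.
After the shift, demand is qd = 6689 - 2p and supply is qs = 3p - 15.
New equilibrium: 6689 - 2p = 3p - 15 ⇒ 6704 = 5p ⇒ p = 1340.8, q = 4007.4.
Δq = 4007.4 − 3236 = +771.40.

+771.40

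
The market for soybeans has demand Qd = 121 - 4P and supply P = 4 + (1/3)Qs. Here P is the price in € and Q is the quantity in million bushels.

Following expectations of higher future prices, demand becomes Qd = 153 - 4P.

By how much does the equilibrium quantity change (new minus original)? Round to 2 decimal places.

+13.71

Before the shock: 121 - 4P = 3P - 12 ⇒ 133 = 7P ⇒ P = 19, Q = 45.
The shock moves the curves to Qd = 153 - 4P and Qs = 3P - 12.
Setting them equal: 153 - 4P = 3P - 12 → 165 = 7P, so P = 165/7 ≈ 23.5714 and Q = 411/7 ≈ 58.7143.
ΔQ = 58.7143 − 45 = +13.71.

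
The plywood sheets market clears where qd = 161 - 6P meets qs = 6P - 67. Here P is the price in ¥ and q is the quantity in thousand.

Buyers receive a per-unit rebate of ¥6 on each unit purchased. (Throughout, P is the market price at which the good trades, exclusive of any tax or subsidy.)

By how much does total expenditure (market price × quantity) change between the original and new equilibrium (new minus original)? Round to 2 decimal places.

+537.00

Original equilibrium: 161 - 6P = 6P - 67 gives 228 = 12P, so P = 19 and q = 47.
Since buyers' out-of-pocket price is the market price minus the rebate, the effective demand curve becomes qd = 197 - 6P.
Clearing the new market: 197 - 6P = 6P - 67, so P = 22 and q = 65.
Expenditure moves from 19×47 = 893 to 22×65 = 1430; change = +537.00.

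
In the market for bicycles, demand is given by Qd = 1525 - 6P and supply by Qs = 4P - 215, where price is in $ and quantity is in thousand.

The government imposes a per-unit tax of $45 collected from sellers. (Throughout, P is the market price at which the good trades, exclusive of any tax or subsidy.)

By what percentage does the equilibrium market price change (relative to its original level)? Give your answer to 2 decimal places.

Original equilibrium: 1525 - 6P = 4P - 215 gives 1740 = 10P, so P = 174 and Q = 481.
Since sellers keep the price net of the tax, the effective supply curve becomes Qs = 4P - 395.
Setting them equal: 1525 - 6P = 4P - 395 → 1920 = 10P, so P = 192 and Q = 373.
%ΔP = (192 − 174) / 174 × 100 = +10.34%.

+10.34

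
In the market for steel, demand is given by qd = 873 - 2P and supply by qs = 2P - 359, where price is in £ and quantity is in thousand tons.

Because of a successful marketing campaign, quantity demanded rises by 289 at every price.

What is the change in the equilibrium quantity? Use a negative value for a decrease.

Original equilibrium: 873 - 2P = 2P - 359 gives 1232 = 4P, so P = 308 and q = 257.
After the shift, demand is qd = 1162 - 2P and supply is qs = 2P - 359.
New equilibrium: 1162 - 2P = 2P - 359 ⇒ 1521 = 4P ⇒ P = 380.25, q = 401.5.
Δq = 401.5 − 257 = +144.5.

+144.5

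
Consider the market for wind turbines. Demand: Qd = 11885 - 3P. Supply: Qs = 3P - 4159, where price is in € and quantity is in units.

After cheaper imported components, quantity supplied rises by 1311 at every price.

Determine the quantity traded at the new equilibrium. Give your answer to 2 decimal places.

Initially, 11885 - 3P = 3P - 4159, so 16044 = 6P and P = 2674, Q = 3863.
The shock moves the curves to Qd = 11885 - 3P and Qs = 3P - 2848.
Equate the new curves: 11885 - 3P = 3P - 2848, giving 14733 = 6P, P = 2455.5, Q = 4518.5.

4518.50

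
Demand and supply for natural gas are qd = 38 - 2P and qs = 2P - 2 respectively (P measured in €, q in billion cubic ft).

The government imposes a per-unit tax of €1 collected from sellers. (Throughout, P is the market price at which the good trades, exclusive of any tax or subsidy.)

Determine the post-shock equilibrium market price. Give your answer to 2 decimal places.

Original equilibrium: 38 - 2P = 2P - 2 gives 40 = 4P, so P = 10 and q = 18.
Since sellers keep the price net of the tax, the effective supply curve becomes qs = 2P - 4.
Setting them equal: 38 - 2P = 2P - 4 → 42 = 4P, so P = 10.5 and q = 17.

10.50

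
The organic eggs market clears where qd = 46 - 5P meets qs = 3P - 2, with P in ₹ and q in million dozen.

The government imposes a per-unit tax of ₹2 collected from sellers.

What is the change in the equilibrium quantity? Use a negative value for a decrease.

Solve the original market: 46 - 5P = 3P - 2, hence P = 6 and q = 16.
Since sellers keep the price net of the tax, the effective supply curve becomes qs = 3P - 8.
Setting them equal: 46 - 5P = 3P - 8 → 54 = 8P, so P = 6.75 and q = 12.25.
Δq = 12.25 − 16 = -3.75.

-3.75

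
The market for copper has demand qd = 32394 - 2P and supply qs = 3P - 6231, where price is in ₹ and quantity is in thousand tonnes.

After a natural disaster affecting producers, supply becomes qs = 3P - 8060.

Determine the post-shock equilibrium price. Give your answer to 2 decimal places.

8090.80

Original equilibrium: 32394 - 2P = 3P - 6231 gives 38625 = 5P, so P = 7725 and q = 16944.
After the shift, demand is qd = 32394 - 2P and supply is qs = 3P - 8060.
Clearing the new market: 32394 - 2P = 3P - 8060, so P = 8090.8 and q = 16212.4.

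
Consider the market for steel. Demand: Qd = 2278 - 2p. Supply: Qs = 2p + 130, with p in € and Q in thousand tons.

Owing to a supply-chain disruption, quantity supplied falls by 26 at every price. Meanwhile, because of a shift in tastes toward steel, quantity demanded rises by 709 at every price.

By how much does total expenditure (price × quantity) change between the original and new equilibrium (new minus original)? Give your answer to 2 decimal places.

+467371.13

Before the shock: 2278 - 2p = 2p + 130 ⇒ 2148 = 4p ⇒ p = 537, Q = 1204.
The new curves are Qd = 2987 - 2p (demand) and Qs = 2p + 104 (supply).
New equilibrium: 2987 - 2p = 2p + 104 ⇒ 2883 = 4p ⇒ p = 720.75, Q = 1545.5.
Expenditure moves from 537×1204 = 646548 to 720.75×1545.5 = 1113919.125; change = +467371.13.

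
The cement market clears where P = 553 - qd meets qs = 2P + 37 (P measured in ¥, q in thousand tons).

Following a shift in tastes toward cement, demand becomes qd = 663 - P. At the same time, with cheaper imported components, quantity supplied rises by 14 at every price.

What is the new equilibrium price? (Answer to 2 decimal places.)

204.00

Original equilibrium: 553 - P = 2P + 37 gives 516 = 3P, so P = 172 and q = 381.
With the change applied: demand qd = 663 - P, supply qs = 2P + 51.
Equate the new curves: 663 - P = 2P + 51, giving 612 = 3P, P = 204, q = 459.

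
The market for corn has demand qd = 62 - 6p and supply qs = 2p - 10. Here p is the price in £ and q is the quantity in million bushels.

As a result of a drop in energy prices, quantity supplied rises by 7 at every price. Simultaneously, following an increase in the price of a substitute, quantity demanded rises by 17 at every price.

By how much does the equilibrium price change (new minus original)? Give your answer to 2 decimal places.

Before the shock: 62 - 6p = 2p - 10 ⇒ 72 = 8p ⇒ p = 9, q = 8.
With the change applied: demand qd = 79 - 6p, supply qs = 2p - 3.
Clearing the new market: 79 - 6p = 2p - 3, so p = 10.25 and q = 17.5.
Δp = 10.25 − 9 = +1.25.

+1.25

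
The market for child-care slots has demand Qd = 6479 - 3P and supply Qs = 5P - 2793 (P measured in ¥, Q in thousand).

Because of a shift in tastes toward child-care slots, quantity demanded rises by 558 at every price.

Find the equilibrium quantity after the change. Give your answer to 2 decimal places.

3350.75

Before the shock: 6479 - 3P = 5P - 2793 ⇒ 9272 = 8P ⇒ P = 1159, Q = 3002.
With the change applied: demand Qd = 7037 - 3P, supply Qs = 5P - 2793.
Equate the new curves: 7037 - 3P = 5P - 2793, giving 9830 = 8P, P = 1228.75, Q = 3350.75.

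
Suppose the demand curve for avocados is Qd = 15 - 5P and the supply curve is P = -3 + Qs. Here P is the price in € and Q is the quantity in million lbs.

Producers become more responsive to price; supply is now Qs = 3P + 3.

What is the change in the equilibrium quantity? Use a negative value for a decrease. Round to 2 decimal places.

+2.50

Solve the original market: 15 - 5P = P + 3, hence P = 2 and Q = 5.
The new curves are Qd = 15 - 5P (demand) and Qs = 3P + 3 (supply).
New equilibrium: 15 - 5P = 3P + 3 ⇒ 12 = 8P ⇒ P = 1.5, Q = 7.5.
ΔQ = 7.5 − 5 = +2.50.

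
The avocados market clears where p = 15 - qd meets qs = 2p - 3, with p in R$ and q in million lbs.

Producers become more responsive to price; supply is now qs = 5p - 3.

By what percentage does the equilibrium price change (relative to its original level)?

Original equilibrium: 15 - p = 2p - 3 gives 18 = 3p, so p = 6 and q = 9.
The new curves are qd = 15 - p (demand) and qs = 5p - 3 (supply).
Setting them equal: 15 - p = 5p - 3 → 18 = 6p, so p = 3 and q = 12.
%Δp = (3 − 6) / 6 × 100 = -50%.

-50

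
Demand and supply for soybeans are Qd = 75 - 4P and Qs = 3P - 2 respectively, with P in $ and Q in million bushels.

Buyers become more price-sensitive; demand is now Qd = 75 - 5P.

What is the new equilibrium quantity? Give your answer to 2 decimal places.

Original equilibrium: 75 - 4P = 3P - 2 gives 77 = 7P, so P = 11 and Q = 31.
With the change applied: demand Qd = 75 - 5P, supply Qs = 3P - 2.
Clearing the new market: 75 - 5P = 3P - 2, so P = 9.625 and Q = 26.875.

26.88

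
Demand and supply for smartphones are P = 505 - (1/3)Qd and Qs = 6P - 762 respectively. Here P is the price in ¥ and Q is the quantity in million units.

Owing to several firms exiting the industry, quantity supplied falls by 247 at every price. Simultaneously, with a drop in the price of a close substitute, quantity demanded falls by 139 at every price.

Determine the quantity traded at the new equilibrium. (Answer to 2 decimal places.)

581.00

Original equilibrium: 1515 - 3P = 6P - 762 gives 2277 = 9P, so P = 253 and Q = 756.
With the change applied: demand Qd = 1376 - 3P, supply Qs = 6P - 1009.
New equilibrium: 1376 - 3P = 6P - 1009 ⇒ 2385 = 9P ⇒ P = 265, Q = 581.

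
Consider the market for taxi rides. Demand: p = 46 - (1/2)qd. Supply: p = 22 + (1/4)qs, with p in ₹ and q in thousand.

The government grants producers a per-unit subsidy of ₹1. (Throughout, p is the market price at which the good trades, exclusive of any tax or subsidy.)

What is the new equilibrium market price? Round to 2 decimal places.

29.33

Before the shock: 92 - 2p = 4p - 88 ⇒ 180 = 6p ⇒ p = 30, q = 32.
Since sellers receive the price plus the subsidy, the effective supply curve becomes qs = 4p - 84.
New equilibrium: 92 - 2p = 4p - 84 ⇒ 176 = 6p ⇒ p = 88/3 ≈ 29.3333, q = 100/3 ≈ 33.3333.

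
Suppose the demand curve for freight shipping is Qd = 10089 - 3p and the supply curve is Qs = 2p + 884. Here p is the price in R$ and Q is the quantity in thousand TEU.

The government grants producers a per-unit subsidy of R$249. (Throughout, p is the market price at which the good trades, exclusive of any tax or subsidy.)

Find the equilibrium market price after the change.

1741.4

Before the shock: 10089 - 3p = 2p + 884 ⇒ 9205 = 5p ⇒ p = 1841, Q = 4566.
Since sellers receive the price plus the subsidy, the effective supply curve becomes Qs = 2p + 1382.
Equate the new curves: 10089 - 3p = 2p + 1382, giving 8707 = 5p, p = 1741.4, Q = 4864.8.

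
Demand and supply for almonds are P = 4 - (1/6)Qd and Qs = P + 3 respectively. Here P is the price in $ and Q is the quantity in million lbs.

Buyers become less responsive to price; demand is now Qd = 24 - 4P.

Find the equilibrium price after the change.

4.2

Solve the original market: 24 - 6P = P + 3, hence P = 3 and Q = 6.
The shock moves the curves to Qd = 24 - 4P and Qs = P + 3.
Clearing the new market: 24 - 4P = P + 3, so P = 4.2 and Q = 7.2.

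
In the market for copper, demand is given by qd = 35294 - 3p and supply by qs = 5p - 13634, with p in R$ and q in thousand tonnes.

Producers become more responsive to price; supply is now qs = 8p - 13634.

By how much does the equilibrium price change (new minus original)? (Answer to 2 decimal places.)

-1668.00

Solve the original market: 35294 - 3p = 5p - 13634, hence p = 6116 and q = 16946.
With the change applied: demand qd = 35294 - 3p, supply qs = 8p - 13634.
Setting them equal: 35294 - 3p = 8p - 13634 → 48928 = 11p, so p = 4448 and q = 21950.
Δp = 4448 − 6116 = -1668.00.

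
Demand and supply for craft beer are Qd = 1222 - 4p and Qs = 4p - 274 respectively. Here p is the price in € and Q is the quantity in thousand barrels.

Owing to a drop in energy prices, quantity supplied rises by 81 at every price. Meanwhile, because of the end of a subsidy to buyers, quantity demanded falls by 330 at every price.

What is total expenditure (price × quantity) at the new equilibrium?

Original equilibrium: 1222 - 4p = 4p - 274 gives 1496 = 8p, so p = 187 and Q = 474.
With the change applied: demand Qd = 892 - 4p, supply Qs = 4p - 193.
Equate the new curves: 892 - 4p = 4p - 193, giving 1085 = 8p, p = 135.625, Q = 349.5.
New expenditure = 135.625 × 349.5 = 47400.9375.

47400.9375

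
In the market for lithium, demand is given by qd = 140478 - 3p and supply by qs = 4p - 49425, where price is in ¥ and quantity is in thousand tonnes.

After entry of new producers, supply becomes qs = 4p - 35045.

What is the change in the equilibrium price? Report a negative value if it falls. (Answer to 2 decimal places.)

Solve the original market: 140478 - 3p = 4p - 49425, hence p = 27129 and q = 59091.
With the change applied: demand qd = 140478 - 3p, supply qs = 4p - 35045.
Equate the new curves: 140478 - 3p = 4p - 35045, giving 175523 = 7p, p = 175523/7 ≈ 25074.7143, q = 456777/7 ≈ 65253.8571.
Δp = 25074.7143 − 27129 = -2054.29.

-2054.29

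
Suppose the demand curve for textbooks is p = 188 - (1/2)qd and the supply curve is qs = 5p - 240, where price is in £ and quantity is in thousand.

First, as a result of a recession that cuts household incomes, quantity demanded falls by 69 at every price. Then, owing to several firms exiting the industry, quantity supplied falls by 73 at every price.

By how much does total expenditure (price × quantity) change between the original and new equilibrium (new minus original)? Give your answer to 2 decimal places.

Initially, 376 - 2p = 5p - 240, so 616 = 7p and p = 88, q = 200.
After the shift, demand is qd = 307 - 2p and supply is qs = 5p - 313.
Equate the new curves: 307 - 2p = 5p - 313, giving 620 = 7p, p = 620/7 ≈ 88.5714, q = 909/7 ≈ 129.8571.
Expenditure moves from 88×200 = 17600 to 88.5714×129.8571 = 11501.6327; change = -6098.37.

-6098.37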